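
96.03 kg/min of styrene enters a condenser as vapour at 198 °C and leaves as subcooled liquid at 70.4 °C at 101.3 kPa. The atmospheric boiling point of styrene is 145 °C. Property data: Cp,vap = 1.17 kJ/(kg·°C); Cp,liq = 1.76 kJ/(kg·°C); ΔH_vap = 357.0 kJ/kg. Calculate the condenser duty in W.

Q_c = 881000 W

vapour 198→145 °C: -62.01 kJ/kg
condensation at 145 °C: -357 kJ/kg
liquid 145→70.4 °C: -131.3 kJ/kg
Δh = -62.01 + -357 + -131.3 = -550.31 kJ/kg
Q = ṁ·Δh = 96.03 kg/min × -550.31 kJ/kg = -52846 kJ/min
|Q| = 880.76 kW = 880760 W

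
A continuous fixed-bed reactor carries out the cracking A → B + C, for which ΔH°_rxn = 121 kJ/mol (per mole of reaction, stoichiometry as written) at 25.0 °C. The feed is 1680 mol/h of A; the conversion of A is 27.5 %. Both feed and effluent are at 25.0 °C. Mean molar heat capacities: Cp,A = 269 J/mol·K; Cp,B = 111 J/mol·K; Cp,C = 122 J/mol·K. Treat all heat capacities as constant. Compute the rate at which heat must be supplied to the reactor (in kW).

Extent of reaction ξ = 0.275 × 1680 = 462 mol/h
Reaction term: ξ·ΔH°_rxn = 462 × 121 = 55902 kJ/h
Q = ΔH = 55902 kJ/h = 15.528 kW
Heat supplied = 15.528 kW

Q_in = 15.5 kW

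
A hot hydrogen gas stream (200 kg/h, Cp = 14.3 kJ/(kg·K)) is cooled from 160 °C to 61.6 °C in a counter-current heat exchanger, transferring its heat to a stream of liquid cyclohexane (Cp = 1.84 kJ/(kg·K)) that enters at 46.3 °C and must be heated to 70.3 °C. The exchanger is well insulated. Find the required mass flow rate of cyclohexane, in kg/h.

Heat released by hot stream: Q = 200 × 14.3 × (160 − 61.6) = 281420 kJ/h
Energy balance on cold side (adiabatic exchanger): Q = ṁ_c·Cp_c·(T_c,out − T_c,in)
ṁ_c = 281420 / [1.84 × (70.3 − 46.3)] = 6372.8 kg/h

ṁ_c = 6370 kg/h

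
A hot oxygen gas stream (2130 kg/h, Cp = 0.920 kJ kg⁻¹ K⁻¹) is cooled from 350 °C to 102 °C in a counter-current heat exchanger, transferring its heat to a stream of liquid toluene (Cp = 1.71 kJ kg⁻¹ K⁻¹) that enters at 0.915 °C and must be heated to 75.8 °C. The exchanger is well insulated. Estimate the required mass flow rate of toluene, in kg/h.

Heat released by hot stream: Q = 2130 × 0.920 × (350 − 102) = 485980 kJ/h
Energy balance on cold side (adiabatic exchanger): Q = ṁ_c·Cp_c·(T_c,out − T_c,in)
ṁ_c = 485980 / [1.71 × (75.8 − 0.915)] = 3795.1 kg/h

ṁ_c = 3800 kg/h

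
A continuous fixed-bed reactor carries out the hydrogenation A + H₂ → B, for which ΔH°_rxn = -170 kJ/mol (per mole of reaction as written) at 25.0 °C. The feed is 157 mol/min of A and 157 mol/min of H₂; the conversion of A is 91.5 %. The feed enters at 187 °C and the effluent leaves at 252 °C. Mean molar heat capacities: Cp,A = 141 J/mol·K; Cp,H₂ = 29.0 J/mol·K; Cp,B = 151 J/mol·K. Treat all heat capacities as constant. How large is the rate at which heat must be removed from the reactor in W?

Q_out = 388000 W

Extent of reaction ξ = 0.915 × 157 = 143.66 mol/min
Reaction term: ξ·ΔH°_rxn = 143.66 × -170 = -24421 kJ/min
Sensible, feed 187→25 °C: -4323.8 kJ/min
Outlet flows (mol/min): A 13.345, H₂ 13.345, B 143.66
Sensible, products 25→252 °C: 5439 kJ/min
Q = ΔH = -23306 kJ/min = -388.43 kW
Heat removed = 388430 W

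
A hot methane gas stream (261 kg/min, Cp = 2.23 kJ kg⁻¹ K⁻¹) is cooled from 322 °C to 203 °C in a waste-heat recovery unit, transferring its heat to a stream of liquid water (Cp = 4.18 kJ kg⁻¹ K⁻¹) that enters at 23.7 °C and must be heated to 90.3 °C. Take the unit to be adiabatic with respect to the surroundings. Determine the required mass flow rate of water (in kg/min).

ṁ_c = 249 kg/min

Heat released by hot stream: Q = 261 × 2.23 × (322 − 203) = 69262 kJ/min
Energy balance on cold side (adiabatic exchanger): Q = ṁ_c·Cp_c·(T_c,out − T_c,in)
ṁ_c = 69262 / [4.18 × (90.3 − 23.7)] = 248.8 kg/min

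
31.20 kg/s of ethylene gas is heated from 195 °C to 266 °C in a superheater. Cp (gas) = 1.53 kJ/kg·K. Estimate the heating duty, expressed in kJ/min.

Q = 203000 kJ/min

Q = ṁ·Cp·ΔT = 31.20 × 1.53 × (266 − 195) = 3389.3 kJ/s
Heating duty = 203360 kJ/min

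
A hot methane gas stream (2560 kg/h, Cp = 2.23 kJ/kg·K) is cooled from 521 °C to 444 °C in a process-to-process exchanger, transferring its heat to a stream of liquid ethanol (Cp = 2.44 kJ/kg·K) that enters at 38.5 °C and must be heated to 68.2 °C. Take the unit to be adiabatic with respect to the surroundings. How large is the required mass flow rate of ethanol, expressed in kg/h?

ṁ_c = 6070 kg/h

Heat released by hot stream: Q = 2560 × 2.23 × (521 − 444) = 439580 kJ/h
Energy balance on cold side (adiabatic exchanger): Q = ṁ_c·Cp_c·(T_c,out − T_c,in)
ṁ_c = 439580 / [2.44 × (68.2 − 38.5)] = 6065.8 kg/h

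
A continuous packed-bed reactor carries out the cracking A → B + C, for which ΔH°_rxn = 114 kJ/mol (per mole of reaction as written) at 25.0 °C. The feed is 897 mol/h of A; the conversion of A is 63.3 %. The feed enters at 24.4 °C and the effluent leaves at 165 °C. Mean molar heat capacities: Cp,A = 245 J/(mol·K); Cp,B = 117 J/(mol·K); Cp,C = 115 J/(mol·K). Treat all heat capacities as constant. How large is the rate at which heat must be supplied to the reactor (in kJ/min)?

Extent of reaction ξ = 0.633 × 897 = 567.8 mol/h
Reaction term: ξ·ΔH°_rxn = 567.8 × 114 = 64729 kJ/h
Sensible, feed 24.4→25 °C: 131.86 kJ/h
Outlet flows (mol/h): A 329.2, B 567.8, C 567.8
Sensible, products 25→165 °C: 29734 kJ/h
Q = ΔH = 94595 kJ/h = 26.276 kW
Heat supplied = 1576.6 kJ/min

Q_in = 1580 kJ/min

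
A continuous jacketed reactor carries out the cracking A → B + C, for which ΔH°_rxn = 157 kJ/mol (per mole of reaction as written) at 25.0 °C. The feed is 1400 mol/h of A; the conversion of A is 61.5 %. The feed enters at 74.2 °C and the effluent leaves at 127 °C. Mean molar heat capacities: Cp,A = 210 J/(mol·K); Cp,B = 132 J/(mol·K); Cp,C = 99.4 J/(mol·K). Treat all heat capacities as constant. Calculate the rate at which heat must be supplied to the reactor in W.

Q_in = 42400 W

Extent of reaction ξ = 0.615 × 1400 = 861 mol/h
Reaction term: ξ·ΔH°_rxn = 861 × 157 = 135180 kJ/h
Sensible, feed 74.2→25 °C: -14465 kJ/h
Outlet flows (mol/h): A 539, B 861, C 861
Sensible, products 25→127 °C: 31867 kJ/h
Q = ΔH = 152580 kJ/h = 42.383 kW
Heat supplied = 42383 W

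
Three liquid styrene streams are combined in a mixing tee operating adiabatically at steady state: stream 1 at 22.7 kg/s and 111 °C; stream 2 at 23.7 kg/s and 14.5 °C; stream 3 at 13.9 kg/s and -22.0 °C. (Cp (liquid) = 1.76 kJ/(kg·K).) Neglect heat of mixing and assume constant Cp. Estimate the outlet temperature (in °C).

No heat crosses the boundary, so H_out = H_in.
Σ ṁᵢCp,ᵢTᵢ = 22.7×1.76×111 + 23.7×1.76×14.5 + 13.9×1.76×-22.0 = 4501.3
Σ ṁᵢCp,ᵢ = 22.7×1.76 + 23.7×1.76 + 13.9×1.76 = 106.13
T_out = 4501.3 / 106.13 = 42.414 °C

T_out = 42.4 °C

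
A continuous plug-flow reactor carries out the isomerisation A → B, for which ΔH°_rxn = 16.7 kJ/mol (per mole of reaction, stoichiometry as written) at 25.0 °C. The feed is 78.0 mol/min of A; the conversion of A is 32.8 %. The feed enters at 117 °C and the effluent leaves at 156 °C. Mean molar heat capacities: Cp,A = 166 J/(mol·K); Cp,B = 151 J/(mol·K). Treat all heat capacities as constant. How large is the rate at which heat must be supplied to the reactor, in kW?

Extent of reaction ξ = 0.328 × 78.0 = 25.584 mol/min
Reaction term: ξ·ΔH°_rxn = 25.584 × 16.7 = 427.25 kJ/min
Sensible, feed 117→25 °C: -1191.2 kJ/min
Outlet flows (mol/min): A 52.416, B 25.584
Sensible, products 25→156 °C: 1645.9 kJ/min
Q = ΔH = 881.95 kJ/min = 14.699 kW
Heat supplied = 14.699 kW

Q_in = 14.7 kW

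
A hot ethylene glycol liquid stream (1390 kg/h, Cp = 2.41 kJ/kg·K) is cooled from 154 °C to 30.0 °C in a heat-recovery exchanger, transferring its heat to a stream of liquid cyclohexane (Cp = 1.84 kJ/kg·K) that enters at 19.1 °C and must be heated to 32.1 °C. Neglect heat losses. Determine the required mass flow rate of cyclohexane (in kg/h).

Heat released by hot stream: Q = 1390 × 2.41 × (154 − 30.0) = 415390 kJ/h
Energy balance on cold side (adiabatic exchanger): Q = ṁ_c·Cp_c·(T_c,out − T_c,in)
ṁ_c = 415390 / [1.84 × (32.1 − 19.1)] = 17366 kg/h

ṁ_c = 17400 kg/h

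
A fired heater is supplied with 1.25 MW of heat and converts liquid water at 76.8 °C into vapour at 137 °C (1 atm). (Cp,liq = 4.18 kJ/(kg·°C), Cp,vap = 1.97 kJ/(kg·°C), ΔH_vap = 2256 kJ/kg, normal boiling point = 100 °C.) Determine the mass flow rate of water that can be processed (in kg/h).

ṁ = 1860 kg/h

Δh = 4.18×(100−76.8) + 2256 + 1.97×(137−100) = 2425.9 kJ/kg
Q = 1.25 MW = 1250 kJ/s = 4.5e+06 kJ/h
ṁ = Q/Δh = 4.5e+06 / 2425.9 = 1855 kg/h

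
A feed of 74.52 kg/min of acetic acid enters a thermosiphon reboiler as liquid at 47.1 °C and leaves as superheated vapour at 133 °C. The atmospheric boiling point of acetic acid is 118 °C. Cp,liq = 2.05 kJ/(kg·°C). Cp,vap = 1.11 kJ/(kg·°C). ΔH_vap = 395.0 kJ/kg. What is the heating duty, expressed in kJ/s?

liquid 47.1→118 °C: 145.34 kJ/kg
vaporisation at 118 °C: 395 kJ/kg
vapour 118→133 °C: 16.65 kJ/kg
Δh = 145.34 + 395 + 16.65 = 557 kJ/kg
Q = ṁ·Δh = 74.52 kg/min × 557 kJ/kg = 41507 kJ/min
|Q| = 691.79 kW

Q = 692 kJ/s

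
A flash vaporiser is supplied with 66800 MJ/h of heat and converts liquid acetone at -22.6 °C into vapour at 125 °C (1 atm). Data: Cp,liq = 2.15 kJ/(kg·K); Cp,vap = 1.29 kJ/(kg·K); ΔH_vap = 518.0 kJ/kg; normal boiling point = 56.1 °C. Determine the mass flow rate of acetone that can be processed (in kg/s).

Δh = 2.15×(56.1−-22.6) + 518.0 + 1.29×(125−56.1) = 776.09 kJ/kg
Q = 66800 MJ/h = 18556 kJ/s = 18556 kJ/s
ṁ = Q/Δh = 18556 / 776.09 = 23.909 kg/s

ṁ = 23.9 kg/s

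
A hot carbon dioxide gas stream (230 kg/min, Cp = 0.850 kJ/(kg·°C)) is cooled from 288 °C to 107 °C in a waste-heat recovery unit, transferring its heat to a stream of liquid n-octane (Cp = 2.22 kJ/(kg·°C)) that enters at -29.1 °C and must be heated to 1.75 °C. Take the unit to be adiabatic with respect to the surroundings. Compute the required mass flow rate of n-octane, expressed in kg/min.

Heat released by hot stream: Q = 230 × 0.850 × (288 − 107) = 35386 kJ/min
Energy balance on cold side (adiabatic exchanger): Q = ṁ_c·Cp_c·(T_c,out − T_c,in)
ṁ_c = 35386 / [2.22 × (1.75 − -29.1)] = 516.67 kg/min

ṁ_c = 517 kg/min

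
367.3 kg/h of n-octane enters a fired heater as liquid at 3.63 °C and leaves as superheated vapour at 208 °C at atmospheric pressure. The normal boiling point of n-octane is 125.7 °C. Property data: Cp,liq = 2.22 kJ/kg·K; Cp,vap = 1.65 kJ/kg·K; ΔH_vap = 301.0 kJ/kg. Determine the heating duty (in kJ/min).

Q = 4330 kJ/min

liquid 3.63→125.7 °C: 271 kJ/kg
vaporisation at 125.7 °C: 301 kJ/kg
vapour 125.7→208 °C: 135.79 kJ/kg
Δh = 271 + 301 + 135.79 = 707.79 kJ/kg
Q = ṁ·Δh = 367.3 kg/h × 707.79 kJ/kg = 259970 kJ/h
|Q| = 72.214 kW = 4332.9 kJ/min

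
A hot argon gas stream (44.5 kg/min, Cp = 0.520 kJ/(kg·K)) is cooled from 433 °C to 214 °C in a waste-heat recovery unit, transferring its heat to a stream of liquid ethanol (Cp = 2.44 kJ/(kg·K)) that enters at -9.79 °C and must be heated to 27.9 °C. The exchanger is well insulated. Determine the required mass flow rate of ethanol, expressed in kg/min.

ṁ_c = 55.1 kg/min

Heat released by hot stream: Q = 44.5 × 0.520 × (433 − 214) = 5067.7 kJ/min
Energy balance on cold side (adiabatic exchanger): Q = ṁ_c·Cp_c·(T_c,out − T_c,in)
ṁ_c = 5067.7 / [2.44 × (27.9 − -9.79)] = 55.105 kg/min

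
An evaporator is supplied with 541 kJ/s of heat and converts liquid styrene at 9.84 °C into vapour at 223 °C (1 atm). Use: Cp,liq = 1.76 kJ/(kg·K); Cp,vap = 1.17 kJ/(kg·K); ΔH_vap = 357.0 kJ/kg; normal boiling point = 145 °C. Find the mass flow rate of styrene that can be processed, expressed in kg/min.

Δh = 1.76×(145−9.84) + 357.0 + 1.17×(223−145) = 686.14 kJ/kg
Q = 541 kJ/s = 541 kJ/s = 32460 kJ/min
ṁ = Q/Δh = 32460 / 686.14 = 47.308 kg/min

ṁ = 47.3 kg/min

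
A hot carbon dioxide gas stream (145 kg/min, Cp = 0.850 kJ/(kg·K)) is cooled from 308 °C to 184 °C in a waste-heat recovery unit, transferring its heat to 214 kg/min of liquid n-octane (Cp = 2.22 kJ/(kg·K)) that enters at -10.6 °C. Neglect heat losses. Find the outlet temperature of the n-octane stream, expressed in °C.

T_c,out = 21.6 °C

Heat released by hot stream: Q = 145 × 0.850 × (308 − 184) = 15283 kJ/min
Energy balance on cold side (adiabatic exchanger): Q = ṁ_c·Cp_c·(T_c,out − T_c,in)
T_c,out = -10.6 + 15283/(214 × 2.22) = 21.569 °C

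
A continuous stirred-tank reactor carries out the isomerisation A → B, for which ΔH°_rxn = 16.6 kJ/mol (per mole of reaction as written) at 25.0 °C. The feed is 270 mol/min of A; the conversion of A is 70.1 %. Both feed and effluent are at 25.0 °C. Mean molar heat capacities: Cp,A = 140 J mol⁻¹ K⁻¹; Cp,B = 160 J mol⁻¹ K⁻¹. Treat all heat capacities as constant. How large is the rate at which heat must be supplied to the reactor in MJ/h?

Q_in = 189 MJ/h

Extent of reaction ξ = 0.701 × 270 = 189.27 mol/min
Reaction term: ξ·ΔH°_rxn = 189.27 × 16.6 = 3141.9 kJ/min
Q = ΔH = 3141.9 kJ/min = 52.365 kW
Heat supplied = 188.51 MJ/h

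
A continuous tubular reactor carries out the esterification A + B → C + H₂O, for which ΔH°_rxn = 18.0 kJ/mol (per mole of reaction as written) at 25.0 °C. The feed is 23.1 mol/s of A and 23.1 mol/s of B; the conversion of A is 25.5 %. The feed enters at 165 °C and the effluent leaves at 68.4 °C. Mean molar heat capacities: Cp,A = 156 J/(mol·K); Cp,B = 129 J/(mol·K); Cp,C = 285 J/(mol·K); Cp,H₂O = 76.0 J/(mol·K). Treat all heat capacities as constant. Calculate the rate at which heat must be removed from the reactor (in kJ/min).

Q_out = 30600 kJ/min

Extent of reaction ξ = 0.255 × 23.1 = 5.8905 mol/s
Reaction term: ξ·ΔH°_rxn = 5.8905 × 18.0 = 106.03 kJ/s
Sensible, feed 165→25 °C: -921.69 kJ/s
Outlet flows (mol/s): A 17.21, B 17.21, C 5.8905, H₂O 5.8905
Sensible, products 25→68.4 °C: 305.15 kJ/s
Q = ΔH = -510.51 kJ/s = -510.51 kW
Heat removed = 30630 kJ/min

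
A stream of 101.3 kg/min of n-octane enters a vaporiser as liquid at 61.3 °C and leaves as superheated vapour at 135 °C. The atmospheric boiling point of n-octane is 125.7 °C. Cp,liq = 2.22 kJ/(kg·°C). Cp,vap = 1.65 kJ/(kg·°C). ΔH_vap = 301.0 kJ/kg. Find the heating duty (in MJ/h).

liquid 61.3→125.7 °C: 142.97 kJ/kg
vaporisation at 125.7 °C: 301 kJ/kg
vapour 125.7→135 °C: 15.345 kJ/kg
Δh = 142.97 + 301 + 15.345 = 459.31 kJ/kg
Q = ṁ·Δh = 101.3 kg/min × 459.31 kJ/kg = 46528 kJ/min
|Q| = 775.47 kW = 2791.7 MJ/h

Q = 2790 MJ/h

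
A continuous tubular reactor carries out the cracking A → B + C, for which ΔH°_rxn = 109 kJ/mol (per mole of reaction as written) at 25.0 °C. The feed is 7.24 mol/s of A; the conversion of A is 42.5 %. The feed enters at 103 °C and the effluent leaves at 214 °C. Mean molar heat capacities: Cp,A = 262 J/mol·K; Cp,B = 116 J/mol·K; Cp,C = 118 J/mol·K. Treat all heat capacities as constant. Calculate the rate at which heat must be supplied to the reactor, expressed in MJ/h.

Extent of reaction ξ = 0.425 × 7.24 = 3.077 mol/s
Reaction term: ξ·ΔH°_rxn = 3.077 × 109 = 335.39 kJ/s
Sensible, feed 103→25 °C: -147.96 kJ/s
Outlet flows (mol/s): A 4.163, B 3.077, C 3.077
Sensible, products 25→214 °C: 342.23 kJ/s
Q = ΔH = 529.66 kJ/s = 529.66 kW
Heat supplied = 1906.8 MJ/h

Q_in = 1910 MJ/h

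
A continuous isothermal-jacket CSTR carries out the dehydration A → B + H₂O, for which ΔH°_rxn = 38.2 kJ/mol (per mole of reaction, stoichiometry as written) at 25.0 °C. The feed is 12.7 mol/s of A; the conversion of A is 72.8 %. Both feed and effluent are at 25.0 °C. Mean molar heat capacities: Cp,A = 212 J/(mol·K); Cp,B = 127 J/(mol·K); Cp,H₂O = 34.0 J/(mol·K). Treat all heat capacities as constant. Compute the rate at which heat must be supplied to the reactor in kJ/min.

Extent of reaction ξ = 0.728 × 12.7 = 9.2456 mol/s
Reaction term: ξ·ΔH°_rxn = 9.2456 × 38.2 = 353.18 kJ/s
Q = ΔH = 353.18 kJ/s = 353.18 kW
Heat supplied = 21191 kJ/min

Q_in = 21200 kJ/min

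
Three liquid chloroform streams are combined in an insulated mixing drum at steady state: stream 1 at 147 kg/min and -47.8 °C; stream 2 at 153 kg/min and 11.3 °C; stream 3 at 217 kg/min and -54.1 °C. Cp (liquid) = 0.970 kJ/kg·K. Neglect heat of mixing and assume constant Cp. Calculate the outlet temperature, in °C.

T_out = -33.0 °C

Energy balance with Q = 0: Σ ṁᵢCp,ᵢ(T_out − Tᵢ) = 0
Σ ṁᵢCp,ᵢTᵢ = 147×0.970×-47.8 + 153×0.970×11.3 + 217×0.970×-54.1 = -16526
Σ ṁᵢCp,ᵢ = 147×0.970 + 153×0.970 + 217×0.970 = 501.49
T_out = -16526 / 501.49 = -32.954 °C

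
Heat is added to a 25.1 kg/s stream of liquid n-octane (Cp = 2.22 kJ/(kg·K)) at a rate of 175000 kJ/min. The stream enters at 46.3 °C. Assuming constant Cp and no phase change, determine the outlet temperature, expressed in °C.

Q = 175000 kJ/min = 2916.7 kJ/s
ΔT = Q/(ṁ·Cp) = 2916.7/(25.1×2.22) = 52.343 K
T_out = 46.3 + 52.343 = 98.643 °C

T_out = 98.6 °C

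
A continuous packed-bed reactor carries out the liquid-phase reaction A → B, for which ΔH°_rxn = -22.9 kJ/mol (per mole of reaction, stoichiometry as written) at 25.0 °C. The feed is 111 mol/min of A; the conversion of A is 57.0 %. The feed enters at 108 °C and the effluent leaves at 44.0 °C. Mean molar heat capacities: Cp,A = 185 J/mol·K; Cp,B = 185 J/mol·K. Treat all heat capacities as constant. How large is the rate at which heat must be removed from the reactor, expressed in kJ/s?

Q_out = 46.1 kJ/s

Extent of reaction ξ = 0.570 × 111 = 63.27 mol/min
Reaction term: ξ·ΔH°_rxn = 63.27 × -22.9 = -1448.9 kJ/min
Sensible, feed 108→25 °C: -1704.4 kJ/min
Outlet flows (mol/min): A 47.73, B 63.27
Sensible, products 25→44.0 °C: 390.17 kJ/min
Q = ΔH = -2763.1 kJ/min = -46.052 kW
Heat removed = 46.052 kJ/s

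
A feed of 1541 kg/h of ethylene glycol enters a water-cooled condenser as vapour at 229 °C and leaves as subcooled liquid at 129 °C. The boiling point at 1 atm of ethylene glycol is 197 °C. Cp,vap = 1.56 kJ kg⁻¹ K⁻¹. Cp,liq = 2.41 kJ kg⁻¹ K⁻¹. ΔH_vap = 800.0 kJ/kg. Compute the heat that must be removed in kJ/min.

Q_c = 26000 kJ/min

vapour 229→197 °C: -49.92 kJ/kg
condensation at 197 °C: -800 kJ/kg
liquid 197→129 °C: -163.88 kJ/kg
Δh = -49.92 + -800 + -163.88 = -1013.8 kJ/kg
Q = ṁ·Δh = 1541 kg/h × -1013.8 kJ/kg = -1.5623e+06 kJ/h
|Q| = 433.96 kW = 26038 kJ/min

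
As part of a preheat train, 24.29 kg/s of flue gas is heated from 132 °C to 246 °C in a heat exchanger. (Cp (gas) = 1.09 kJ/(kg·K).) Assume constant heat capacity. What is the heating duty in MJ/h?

Q = ṁ·Cp·ΔT = 24.29 × 1.09 × (246 − 132) = 3018.3 kJ/s
Heating duty = 10866 MJ/h

Q = 10900 MJ/h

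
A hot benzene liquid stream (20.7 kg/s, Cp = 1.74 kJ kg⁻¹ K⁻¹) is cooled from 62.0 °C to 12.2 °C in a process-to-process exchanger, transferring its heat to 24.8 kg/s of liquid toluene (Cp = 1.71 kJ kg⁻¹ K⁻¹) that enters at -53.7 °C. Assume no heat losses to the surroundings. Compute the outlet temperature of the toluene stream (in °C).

T_c,out = -11.4 °C

Heat released by hot stream: Q = 20.7 × 1.74 × (62.0 − 12.2) = 1793.7 kJ/s
Energy balance on cold side (adiabatic exchanger): Q = ṁ_c·Cp_c·(T_c,out − T_c,in)
T_c,out = -53.7 + 1793.7/(24.8 × 1.71) = -11.404 °C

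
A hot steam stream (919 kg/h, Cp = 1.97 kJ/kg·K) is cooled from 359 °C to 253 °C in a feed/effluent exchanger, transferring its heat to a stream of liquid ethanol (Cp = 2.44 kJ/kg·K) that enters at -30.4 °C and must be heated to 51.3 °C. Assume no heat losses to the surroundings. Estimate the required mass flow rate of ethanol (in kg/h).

ṁ_c = 963 kg/h

Heat released by hot stream: Q = 919 × 1.97 × (359 − 253) = 191910 kJ/h
Energy balance on cold side (adiabatic exchanger): Q = ṁ_c·Cp_c·(T_c,out − T_c,in)
ṁ_c = 191910 / [2.44 × (51.3 − -30.4)] = 962.67 kg/h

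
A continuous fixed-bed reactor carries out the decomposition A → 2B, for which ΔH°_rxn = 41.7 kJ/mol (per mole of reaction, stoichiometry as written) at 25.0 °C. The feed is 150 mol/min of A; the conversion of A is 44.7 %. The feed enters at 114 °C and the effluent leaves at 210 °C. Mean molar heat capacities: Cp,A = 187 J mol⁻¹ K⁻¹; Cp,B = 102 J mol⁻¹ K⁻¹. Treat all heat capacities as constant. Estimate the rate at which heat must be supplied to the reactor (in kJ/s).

Extent of reaction ξ = 0.447 × 150 = 67.05 mol/min
Reaction term: ξ·ΔH°_rxn = 67.05 × 41.7 = 2796 kJ/min
Sensible, feed 114→25 °C: -2496.4 kJ/min
Outlet flows (mol/min): A 82.95, B 134.1
Sensible, products 25→210 °C: 5400.1 kJ/min
Q = ΔH = 5699.7 kJ/min = 94.994 kW
Heat supplied = 94.994 kJ/s

Q_in = 95.0 kJ/s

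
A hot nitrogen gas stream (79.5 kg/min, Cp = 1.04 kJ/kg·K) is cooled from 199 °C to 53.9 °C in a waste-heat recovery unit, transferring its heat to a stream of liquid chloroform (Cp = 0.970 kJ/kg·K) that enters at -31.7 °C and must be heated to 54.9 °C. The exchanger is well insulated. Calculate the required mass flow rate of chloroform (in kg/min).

ṁ_c = 143 kg/min

Heat released by hot stream: Q = 79.5 × 1.04 × (199 − 53.9) = 11997 kJ/min
Energy balance on cold side (adiabatic exchanger): Q = ṁ_c·Cp_c·(T_c,out − T_c,in)
ṁ_c = 11997 / [0.970 × (54.9 − -31.7)] = 142.82 kg/min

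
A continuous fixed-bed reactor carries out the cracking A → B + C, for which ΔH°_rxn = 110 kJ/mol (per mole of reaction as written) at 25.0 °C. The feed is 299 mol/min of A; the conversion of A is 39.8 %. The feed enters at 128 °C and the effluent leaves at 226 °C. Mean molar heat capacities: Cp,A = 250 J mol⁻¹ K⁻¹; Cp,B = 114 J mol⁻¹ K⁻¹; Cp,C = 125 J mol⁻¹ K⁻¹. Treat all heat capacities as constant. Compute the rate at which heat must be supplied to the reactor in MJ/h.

Extent of reaction ξ = 0.398 × 299 = 119 mol/min
Reaction term: ξ·ΔH°_rxn = 119 × 110 = 13090 kJ/min
Sensible, feed 128→25 °C: -7699.2 kJ/min
Outlet flows (mol/min): A 180, B 119, C 119
Sensible, products 25→226 °C: 14762 kJ/min
Q = ΔH = 20153 kJ/min = 335.88 kW
Heat supplied = 1209.2 MJ/h

Q_in = 1210 MJ/h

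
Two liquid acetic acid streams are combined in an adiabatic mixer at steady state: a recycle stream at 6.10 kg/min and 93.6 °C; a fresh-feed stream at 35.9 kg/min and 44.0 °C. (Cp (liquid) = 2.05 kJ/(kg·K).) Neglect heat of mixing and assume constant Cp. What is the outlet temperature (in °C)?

Energy balance with Q = 0: Σ ṁᵢCp,ᵢ(T_out − Tᵢ) = 0
T_out = Σ ṁᵢCp,ᵢTᵢ / Σ ṁᵢCp,ᵢ
      = 4408.6 / 86.1 = 51.204 °C

T_out = 51.2 °C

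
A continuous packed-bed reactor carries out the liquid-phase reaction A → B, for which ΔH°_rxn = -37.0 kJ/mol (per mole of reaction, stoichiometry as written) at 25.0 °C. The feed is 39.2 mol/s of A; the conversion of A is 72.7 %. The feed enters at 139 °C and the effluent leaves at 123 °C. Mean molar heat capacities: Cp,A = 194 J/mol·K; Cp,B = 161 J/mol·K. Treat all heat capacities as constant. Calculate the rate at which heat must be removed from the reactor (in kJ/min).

Extent of reaction ξ = 0.727 × 39.2 = 28.498 mol/s
Reaction term: ξ·ΔH°_rxn = 28.498 × -37.0 = -1054.4 kJ/s
Sensible, feed 139→25 °C: -866.95 kJ/s
Outlet flows (mol/s): A 10.702, B 28.498
Sensible, products 25→123 °C: 653.11 kJ/s
Q = ΔH = -1268.3 kJ/s = -1268.3 kW
Heat removed = 76097 kJ/min

Q_out = 76100 kJ/min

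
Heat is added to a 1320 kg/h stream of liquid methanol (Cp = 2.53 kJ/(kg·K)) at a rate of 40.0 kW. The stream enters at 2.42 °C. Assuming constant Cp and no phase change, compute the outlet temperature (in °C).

T_out = 45.5 °C

Q = 40.0 kW = 144000 kJ/h
ΔT = Q/(ṁ·Cp) = 144000/(1320×2.53) = 43.119 K
T_out = 2.42 + 43.119 = 45.539 °C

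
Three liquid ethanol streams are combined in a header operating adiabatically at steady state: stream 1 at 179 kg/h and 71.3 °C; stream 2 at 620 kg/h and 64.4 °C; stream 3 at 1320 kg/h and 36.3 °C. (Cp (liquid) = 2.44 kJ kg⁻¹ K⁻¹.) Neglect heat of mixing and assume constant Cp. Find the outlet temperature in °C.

Adiabatic, steady state ⇒ Σ ṁᵢCp,ᵢ(T_out − Tᵢ) = 0
T_out = Σ ṁᵢCp,ᵢTᵢ / Σ ṁᵢCp,ᵢ
      = 245480 / 5170.4 = 47.478 °C

T_out = 47.5 °C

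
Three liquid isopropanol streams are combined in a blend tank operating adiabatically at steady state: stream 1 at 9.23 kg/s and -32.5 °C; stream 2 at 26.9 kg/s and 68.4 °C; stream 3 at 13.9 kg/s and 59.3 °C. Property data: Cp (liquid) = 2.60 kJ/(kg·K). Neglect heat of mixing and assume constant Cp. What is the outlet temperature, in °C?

Energy balance with Q = 0: Σ ṁᵢCp,ᵢ(T_out − Tᵢ) = 0
T_out = Σ ṁᵢCp,ᵢTᵢ / Σ ṁᵢCp,ᵢ
      = 6147.1 / 130.08 = 47.257 °C

T_out = 47.3 °C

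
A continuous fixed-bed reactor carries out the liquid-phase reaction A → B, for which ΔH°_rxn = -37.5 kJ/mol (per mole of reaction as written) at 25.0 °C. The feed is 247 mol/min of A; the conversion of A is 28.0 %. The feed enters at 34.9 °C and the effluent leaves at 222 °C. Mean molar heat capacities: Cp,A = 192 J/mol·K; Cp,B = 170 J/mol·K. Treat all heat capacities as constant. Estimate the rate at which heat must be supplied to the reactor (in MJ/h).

Q_in = 359 MJ/h

Extent of reaction ξ = 0.280 × 247 = 69.16 mol/min
Reaction term: ξ·ΔH°_rxn = 69.16 × -37.5 = -2593.5 kJ/min
Sensible, feed 34.9→25 °C: -469.5 kJ/min
Outlet flows (mol/min): A 177.84, B 69.16
Sensible, products 25→222 °C: 9042.8 kJ/min
Q = ΔH = 5979.8 kJ/min = 99.663 kW
Heat supplied = 358.79 MJ/h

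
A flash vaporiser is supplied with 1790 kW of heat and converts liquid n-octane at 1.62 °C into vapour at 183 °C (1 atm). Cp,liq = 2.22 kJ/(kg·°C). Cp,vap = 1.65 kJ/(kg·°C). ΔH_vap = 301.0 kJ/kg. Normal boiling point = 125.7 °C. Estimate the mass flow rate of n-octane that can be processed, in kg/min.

ṁ = 160 kg/min

Δh = 2.22×(125.7−1.62) + 301.0 + 1.65×(183−125.7) = 671 kJ/kg
Q = 1790 kW = 1790 kJ/s = 107400 kJ/min
ṁ = Q/Δh = 107400 / 671 = 160.06 kg/min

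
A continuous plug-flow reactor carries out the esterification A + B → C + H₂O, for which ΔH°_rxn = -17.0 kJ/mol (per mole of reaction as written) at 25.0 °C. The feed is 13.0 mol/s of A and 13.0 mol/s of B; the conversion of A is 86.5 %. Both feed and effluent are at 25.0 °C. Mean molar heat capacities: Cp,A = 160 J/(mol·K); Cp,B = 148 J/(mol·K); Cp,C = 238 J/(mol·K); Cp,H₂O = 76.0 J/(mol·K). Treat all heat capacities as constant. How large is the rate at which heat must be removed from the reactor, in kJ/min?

Q_out = 11500 kJ/min

Extent of reaction ξ = 0.865 × 13.0 = 11.245 mol/s
Reaction term: ξ·ΔH°_rxn = 11.245 × -17.0 = -191.16 kJ/s
Q = ΔH = -191.16 kJ/s = -191.16 kW
Heat removed = 11470 kJ/min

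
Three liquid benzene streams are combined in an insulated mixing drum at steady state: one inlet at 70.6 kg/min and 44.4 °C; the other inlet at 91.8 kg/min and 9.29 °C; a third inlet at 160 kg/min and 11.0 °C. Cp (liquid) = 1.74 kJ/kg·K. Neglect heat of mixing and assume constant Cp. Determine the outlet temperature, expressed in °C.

Adiabatic, steady state ⇒ Σ ṁᵢCp,ᵢ(T_out − Tᵢ) = 0
Σ ṁᵢCp,ᵢTᵢ = 70.6×1.74×44.4 + 91.8×1.74×9.29 + 160×1.74×11.0 = 10001
Σ ṁᵢCp,ᵢ = 70.6×1.74 + 91.8×1.74 + 160×1.74 = 560.98
T_out = 10001 / 560.98 = 17.827 °C

T_out = 17.8 °C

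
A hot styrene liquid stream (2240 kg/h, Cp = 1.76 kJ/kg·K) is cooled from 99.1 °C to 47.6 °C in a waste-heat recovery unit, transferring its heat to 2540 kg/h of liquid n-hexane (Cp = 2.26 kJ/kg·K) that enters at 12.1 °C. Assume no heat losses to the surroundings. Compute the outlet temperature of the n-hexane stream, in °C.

Heat released by hot stream: Q = 2240 × 1.76 × (99.1 − 47.6) = 203030 kJ/h
Energy balance on cold side (adiabatic exchanger): Q = ṁ_c·Cp_c·(T_c,out − T_c,in)
T_c,out = 12.1 + 203030/(2540 × 2.26) = 47.469 °C

T_c,out = 47.5 °C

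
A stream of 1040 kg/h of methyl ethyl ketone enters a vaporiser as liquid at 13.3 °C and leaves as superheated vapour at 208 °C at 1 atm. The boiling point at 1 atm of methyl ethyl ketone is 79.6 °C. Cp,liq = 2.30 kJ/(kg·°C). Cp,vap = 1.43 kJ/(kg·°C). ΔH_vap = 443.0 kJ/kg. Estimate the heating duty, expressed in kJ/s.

liquid 13.3→79.6 °C: 152.49 kJ/kg
vaporisation at 79.6 °C: 443 kJ/kg
vapour 79.6→208 °C: 183.61 kJ/kg
Δh = 152.49 + 443 + 183.61 = 779.1 kJ/kg
Q = ṁ·Δh = 1040 kg/h × 779.1 kJ/kg = 810270 kJ/h
|Q| = 225.07 kW

Q = 225 kJ/s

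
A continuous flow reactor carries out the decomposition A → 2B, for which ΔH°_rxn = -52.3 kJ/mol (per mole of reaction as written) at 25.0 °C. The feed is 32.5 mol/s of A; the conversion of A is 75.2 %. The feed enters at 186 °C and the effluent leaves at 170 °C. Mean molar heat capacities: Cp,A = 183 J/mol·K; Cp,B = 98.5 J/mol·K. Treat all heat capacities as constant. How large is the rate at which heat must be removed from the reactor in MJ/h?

Extent of reaction ξ = 0.752 × 32.5 = 24.44 mol/s
Reaction term: ξ·ΔH°_rxn = 24.44 × -52.3 = -1278.2 kJ/s
Sensible, feed 186→25 °C: -957.55 kJ/s
Outlet flows (mol/s): A 8.06, B 48.88
Sensible, products 25→170 °C: 912 kJ/s
Q = ΔH = -1323.8 kJ/s = -1323.8 kW
Heat removed = 4765.5 MJ/h

Q_out = 4770 MJ/h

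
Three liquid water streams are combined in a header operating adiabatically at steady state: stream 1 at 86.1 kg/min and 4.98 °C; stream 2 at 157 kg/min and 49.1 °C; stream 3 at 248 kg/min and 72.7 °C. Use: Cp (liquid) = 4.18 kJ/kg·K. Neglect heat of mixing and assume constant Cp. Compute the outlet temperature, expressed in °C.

Energy balance with Q = 0: Σ ṁᵢCp,ᵢ(T_out − Tᵢ) = 0
Σ ṁᵢCp,ᵢTᵢ = 86.1×4.18×4.98 + 157×4.18×49.1 + 248×4.18×72.7 = 109380
Σ ṁᵢCp,ᵢ = 86.1×4.18 + 157×4.18 + 248×4.18 = 2052.8
T_out = 109380 / 2052.8 = 53.283 °C

T_out = 53.3 °C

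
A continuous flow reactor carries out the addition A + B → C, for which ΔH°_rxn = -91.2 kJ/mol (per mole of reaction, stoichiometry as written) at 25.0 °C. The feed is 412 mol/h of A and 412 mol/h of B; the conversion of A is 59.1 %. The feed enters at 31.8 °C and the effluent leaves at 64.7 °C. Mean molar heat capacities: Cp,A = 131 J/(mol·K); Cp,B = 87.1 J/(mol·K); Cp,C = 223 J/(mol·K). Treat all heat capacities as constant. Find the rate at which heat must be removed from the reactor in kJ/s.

Q_out = 5.33 kJ/s

Extent of reaction ξ = 0.591 × 412 = 243.49 mol/h
Reaction term: ξ·ΔH°_rxn = 243.49 × -91.2 = -22206 kJ/h
Sensible, feed 31.8→25 °C: -611.03 kJ/h
Outlet flows (mol/h): A 168.51, B 168.51, C 243.49
Sensible, products 25→64.7 °C: 3614.7 kJ/h
Q = ΔH = -19203 kJ/h = -5.3341 kW
Heat removed = 5.3341 kJ/s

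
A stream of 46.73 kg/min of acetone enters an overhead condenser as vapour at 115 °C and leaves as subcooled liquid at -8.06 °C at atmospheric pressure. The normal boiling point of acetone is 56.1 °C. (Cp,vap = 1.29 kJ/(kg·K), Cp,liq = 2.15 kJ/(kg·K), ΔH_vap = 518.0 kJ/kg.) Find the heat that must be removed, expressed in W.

Q_c = 570000 W

vapour 115→56.1 °C: -75.981 kJ/kg
condensation at 56.1 °C: -518 kJ/kg
liquid 56.1→-8.06 °C: -137.94 kJ/kg
Δh = -75.981 + -518 + -137.94 = -731.92 kJ/kg
Q = ṁ·Δh = 46.73 kg/min × -731.92 kJ/kg = -34203 kJ/min
|Q| = 570.05 kW = 570050 W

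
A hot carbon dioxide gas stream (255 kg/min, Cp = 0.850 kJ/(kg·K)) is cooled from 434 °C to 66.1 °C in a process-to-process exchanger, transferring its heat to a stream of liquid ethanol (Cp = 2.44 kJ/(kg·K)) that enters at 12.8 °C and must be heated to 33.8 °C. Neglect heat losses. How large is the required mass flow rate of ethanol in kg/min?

ṁ_c = 1560 kg/min

Heat released by hot stream: Q = 255 × 0.850 × (434 − 66.1) = 79742 kJ/min
Energy balance on cold side (adiabatic exchanger): Q = ṁ_c·Cp_c·(T_c,out − T_c,in)
ṁ_c = 79742 / [2.44 × (33.8 − 12.8)] = 1556.3 kg/min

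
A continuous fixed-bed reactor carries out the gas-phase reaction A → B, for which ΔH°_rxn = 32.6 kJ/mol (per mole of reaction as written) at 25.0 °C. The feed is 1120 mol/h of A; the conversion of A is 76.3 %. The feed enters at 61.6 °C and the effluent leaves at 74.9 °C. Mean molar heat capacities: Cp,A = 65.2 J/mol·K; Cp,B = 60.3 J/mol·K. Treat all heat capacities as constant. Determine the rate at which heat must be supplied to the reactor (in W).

Extent of reaction ξ = 0.763 × 1120 = 854.56 mol/h
Reaction term: ξ·ΔH°_rxn = 854.56 × 32.6 = 27859 kJ/h
Sensible, feed 61.6→25 °C: -2672.7 kJ/h
Outlet flows (mol/h): A 265.44, B 854.56
Sensible, products 25→74.9 °C: 3434.9 kJ/h
Q = ΔH = 28621 kJ/h = 7.9503 kW
Heat supplied = 7950.3 W

Q_in = 7950 W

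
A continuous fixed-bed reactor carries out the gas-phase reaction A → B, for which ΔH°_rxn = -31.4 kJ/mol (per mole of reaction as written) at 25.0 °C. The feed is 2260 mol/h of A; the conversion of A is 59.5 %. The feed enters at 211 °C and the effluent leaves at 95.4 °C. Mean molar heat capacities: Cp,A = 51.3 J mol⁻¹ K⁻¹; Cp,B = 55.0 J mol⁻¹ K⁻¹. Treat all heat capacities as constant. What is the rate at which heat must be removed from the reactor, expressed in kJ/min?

Extent of reaction ξ = 0.595 × 2260 = 1344.7 mol/h
Reaction term: ξ·ΔH°_rxn = 1344.7 × -31.4 = -42224 kJ/h
Sensible, feed 211→25 °C: -21564 kJ/h
Outlet flows (mol/h): A 915.3, B 1344.7
Sensible, products 25→95.4 °C: 8512.3 kJ/h
Q = ΔH = -55276 kJ/h = -15.354 kW
Heat removed = 921.26 kJ/min

Q_out = 921 kJ/min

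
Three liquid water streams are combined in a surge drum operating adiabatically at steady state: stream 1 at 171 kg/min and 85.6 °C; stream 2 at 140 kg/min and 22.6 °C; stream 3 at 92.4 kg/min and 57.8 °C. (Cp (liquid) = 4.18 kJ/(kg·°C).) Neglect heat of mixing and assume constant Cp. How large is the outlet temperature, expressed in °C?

T_out = 57.4 °C

No heat crosses the boundary, so H_out = H_in.
T_out = Σ ṁᵢCp,ᵢTᵢ / Σ ṁᵢCp,ᵢ
      = 96735 / 1686.2 = 57.368 °C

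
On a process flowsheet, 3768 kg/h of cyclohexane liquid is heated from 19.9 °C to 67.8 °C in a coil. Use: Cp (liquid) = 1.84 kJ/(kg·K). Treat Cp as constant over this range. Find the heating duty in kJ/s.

Q = ṁ·Cp·ΔT = 3768 × 1.84 × (67.8 − 19.9) = 332100 kJ/h
Converting: 332100 / 3600 s = 92.249 kW

Q = 92.2 kJ/s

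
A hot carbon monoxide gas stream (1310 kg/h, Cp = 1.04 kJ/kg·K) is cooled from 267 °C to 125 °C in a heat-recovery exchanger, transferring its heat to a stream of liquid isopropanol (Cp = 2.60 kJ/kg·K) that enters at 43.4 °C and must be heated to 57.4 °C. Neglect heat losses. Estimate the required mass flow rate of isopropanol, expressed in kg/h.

Heat released by hot stream: Q = 1310 × 1.04 × (267 − 125) = 193460 kJ/h
Energy balance on cold side (adiabatic exchanger): Q = ṁ_c·Cp_c·(T_c,out − T_c,in)
ṁ_c = 193460 / [2.60 × (57.4 − 43.4)] = 5314.9 kg/h

ṁ_c = 5310 kg/h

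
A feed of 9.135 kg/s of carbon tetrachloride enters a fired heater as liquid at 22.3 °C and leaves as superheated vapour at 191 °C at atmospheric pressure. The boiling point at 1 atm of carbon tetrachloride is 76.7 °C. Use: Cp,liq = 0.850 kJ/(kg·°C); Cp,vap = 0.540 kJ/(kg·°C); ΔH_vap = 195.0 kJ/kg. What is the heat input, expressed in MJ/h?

liquid 22.3→76.7 °C: 46.24 kJ/kg
vaporisation at 76.7 °C: 195 kJ/kg
vapour 76.7→191 °C: 61.722 kJ/kg
Δh = 46.24 + 195 + 61.722 = 302.96 kJ/kg
Q = ṁ·Δh = 9.135 kg/s × 302.96 kJ/kg = 2767.6 kJ/s
|Q| = 2767.6 kW = 9963.2 MJ/h

Q = 9960 MJ/h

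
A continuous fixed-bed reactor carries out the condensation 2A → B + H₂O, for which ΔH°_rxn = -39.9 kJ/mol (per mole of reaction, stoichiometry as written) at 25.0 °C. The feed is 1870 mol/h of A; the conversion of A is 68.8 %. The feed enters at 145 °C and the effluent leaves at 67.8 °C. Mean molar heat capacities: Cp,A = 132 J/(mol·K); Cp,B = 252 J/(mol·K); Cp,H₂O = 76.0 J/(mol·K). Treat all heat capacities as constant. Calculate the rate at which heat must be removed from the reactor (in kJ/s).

Q_out = 11.9 kJ/s

Extent of reaction ξ = 0.688 × 1870 / 2 = 643.28 mol/h
Reaction term: ξ·ΔH°_rxn = 643.28 × -39.9 = -25667 kJ/h
Sensible, feed 145→25 °C: -29621 kJ/h
Outlet flows (mol/h): A 583.44, B 643.28, H₂O 643.28
Sensible, products 25→67.8 °C: 12327 kJ/h
Q = ΔH = -42961 kJ/h = -11.934 kW
Heat removed = 11.934 kJ/s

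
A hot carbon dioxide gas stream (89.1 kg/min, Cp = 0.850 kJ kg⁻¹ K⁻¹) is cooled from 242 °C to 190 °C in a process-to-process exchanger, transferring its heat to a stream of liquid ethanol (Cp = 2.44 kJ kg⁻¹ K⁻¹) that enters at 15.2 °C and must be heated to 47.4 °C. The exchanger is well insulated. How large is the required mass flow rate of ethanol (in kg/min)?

Heat released by hot stream: Q = 89.1 × 0.850 × (242 − 190) = 3938.2 kJ/min
Energy balance on cold side (adiabatic exchanger): Q = ṁ_c·Cp_c·(T_c,out − T_c,in)
ṁ_c = 3938.2 / [2.44 × (47.4 − 15.2)] = 50.125 kg/min

ṁ_c = 50.1 kg/min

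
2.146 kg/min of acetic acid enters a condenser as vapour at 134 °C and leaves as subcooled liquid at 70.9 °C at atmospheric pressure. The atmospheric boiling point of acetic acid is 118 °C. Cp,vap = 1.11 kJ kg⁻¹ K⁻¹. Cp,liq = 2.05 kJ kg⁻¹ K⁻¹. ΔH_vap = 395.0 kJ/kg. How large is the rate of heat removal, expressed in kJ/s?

Q_c = 18.2 kJ/s

vapour 134→118 °C: -17.76 kJ/kg
condensation at 118 °C: -395 kJ/kg
liquid 118→70.9 °C: -96.555 kJ/kg
Δh = -17.76 + -395 + -96.555 = -509.31 kJ/kg
Q = ṁ·Δh = 2.146 kg/min × -509.31 kJ/kg = -1093 kJ/min
|Q| = 18.216 kW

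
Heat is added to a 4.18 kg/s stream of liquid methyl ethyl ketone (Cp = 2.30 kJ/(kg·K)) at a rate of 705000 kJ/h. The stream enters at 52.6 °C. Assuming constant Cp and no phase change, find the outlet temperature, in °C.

T_out = 73.0 °C

Q = 705000 kJ/h = 195.83 kJ/s
ΔT = Q/(ṁ·Cp) = 195.83/(4.18×2.30) = 20.37 K
T_out = 52.6 + 20.37 = 72.97 °C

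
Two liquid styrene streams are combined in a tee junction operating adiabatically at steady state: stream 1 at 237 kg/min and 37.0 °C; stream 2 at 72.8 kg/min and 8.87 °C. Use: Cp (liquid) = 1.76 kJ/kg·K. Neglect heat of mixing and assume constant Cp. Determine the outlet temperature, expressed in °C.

T_out = 30.4 °C

No heat crosses the boundary, so H_out = H_in.
Σ ṁᵢCp,ᵢTᵢ = 237×1.76×37.0 + 72.8×1.76×8.87 = 16570
Σ ṁᵢCp,ᵢ = 237×1.76 + 72.8×1.76 = 545.25
T_out = 16570 / 545.25 = 30.39 °C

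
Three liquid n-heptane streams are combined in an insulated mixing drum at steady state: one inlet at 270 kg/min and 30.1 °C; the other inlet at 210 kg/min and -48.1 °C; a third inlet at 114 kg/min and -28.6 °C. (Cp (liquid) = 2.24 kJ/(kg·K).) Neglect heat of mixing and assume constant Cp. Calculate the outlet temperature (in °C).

T_out = -8.81 °C

Energy balance with Q = 0: Σ ṁᵢCp,ᵢ(T_out − Tᵢ) = 0
Σ ṁᵢCp,ᵢTᵢ = 270×2.24×30.1 + 210×2.24×-48.1 + 114×2.24×-28.6 = -11725
Σ ṁᵢCp,ᵢ = 270×2.24 + 210×2.24 + 114×2.24 = 1330.6
T_out = -11725 / 1330.6 = -8.8121 °C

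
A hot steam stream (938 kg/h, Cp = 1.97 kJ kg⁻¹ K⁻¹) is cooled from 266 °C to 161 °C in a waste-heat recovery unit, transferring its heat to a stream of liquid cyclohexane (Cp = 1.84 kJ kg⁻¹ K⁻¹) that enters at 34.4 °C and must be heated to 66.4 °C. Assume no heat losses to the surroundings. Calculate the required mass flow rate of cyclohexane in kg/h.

Heat released by hot stream: Q = 938 × 1.97 × (266 − 161) = 194030 kJ/h
Energy balance on cold side (adiabatic exchanger): Q = ṁ_c·Cp_c·(T_c,out − T_c,in)
ṁ_c = 194030 / [1.84 × (66.4 − 34.4)] = 3295.3 kg/h

ṁ_c = 3300 kg/h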